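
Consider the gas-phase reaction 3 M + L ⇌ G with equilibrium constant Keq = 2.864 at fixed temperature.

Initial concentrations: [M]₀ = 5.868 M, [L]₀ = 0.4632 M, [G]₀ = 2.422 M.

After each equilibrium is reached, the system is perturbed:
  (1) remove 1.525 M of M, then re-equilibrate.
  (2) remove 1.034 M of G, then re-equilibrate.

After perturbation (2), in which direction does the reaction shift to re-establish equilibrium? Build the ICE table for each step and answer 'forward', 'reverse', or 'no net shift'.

Q₀ = 0.02588 vs Keq = 2.864 ⇒ Q<K, forward
Step 1:
                  M         L         G
  I           5.868    0.4632     2.422
  C          -1.357   -0.4523    0.4523
  E           4.511   0.01093     2.874
  solve Keq expr → x = 0.4523; check Q = 2.864
Then remove 1.525 M of M.
Step 2:
                  M         L         G
  I           2.986   0.01093     2.874
  C         0.07163   0.02388  -0.02388
  E           3.058   0.03481      2.85
  solve Keq expr → x = -0.02388; check Q = 2.864
Then remove 1.034 M of G.
Step 3:
                  M         L         G
  I           3.058   0.03481     1.816
  C        -0.03509   -0.0117    0.0117
  E           3.023   0.02311     1.828
  solve Keq expr → x = 0.0117; check Q = 2.864

Direction: forward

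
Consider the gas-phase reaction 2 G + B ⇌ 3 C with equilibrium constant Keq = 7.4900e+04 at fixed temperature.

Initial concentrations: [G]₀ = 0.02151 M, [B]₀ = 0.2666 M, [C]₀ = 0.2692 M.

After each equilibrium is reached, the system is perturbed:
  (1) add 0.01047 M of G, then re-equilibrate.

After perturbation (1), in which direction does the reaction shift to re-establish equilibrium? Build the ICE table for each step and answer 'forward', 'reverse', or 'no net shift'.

Q₀ = 158.2 vs Keq = 7.4900e+04 ⇒ Q<K, forward
Step 1:
                    G           B           C
  init        0.02151      0.2666      0.2692
  Δ          -0.02033    -0.01016     0.03049
  eq         0.001184      0.2564      0.2997
  solve Keq expr → x = 0.01016; check Q = 7.4900e+04
Then add 0.01047 M of G.
Step 2:
                    G           B           C
  init        0.01165      0.2564      0.2997
  Δ          -0.01036   -0.005182     0.01555
  eq          0.00129      0.2513      0.3152
  solve Keq expr → x = 0.005182; check Q = 7.4900e+04

Direction: forward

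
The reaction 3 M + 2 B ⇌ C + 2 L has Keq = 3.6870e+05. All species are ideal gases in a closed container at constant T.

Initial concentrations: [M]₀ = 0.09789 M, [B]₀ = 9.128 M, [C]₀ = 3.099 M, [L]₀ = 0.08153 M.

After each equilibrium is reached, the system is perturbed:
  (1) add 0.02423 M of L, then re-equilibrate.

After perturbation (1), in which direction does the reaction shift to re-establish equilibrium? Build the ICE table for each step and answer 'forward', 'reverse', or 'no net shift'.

Q₀ = 0.2636 vs Keq = 3.6870e+05 ⇒ Q<K, forward
Step 1:
                   M          B          C          L
  I          0.09789      9.128      3.099    0.08153
  C         -0.09659   -0.06439     0.0322    0.06439
  E         0.001301      9.064      3.131     0.1459
  solve Keq expr → x = 0.0322; check Q = 3.6870e+05
Then add 0.02423 M of L.
Step 2:
                   M          B          C          L
  I         0.001301      9.064      3.131     0.1702
  C       1.3974e-04 9.3161e-05 -4.6580e-05 -9.3161e-05
  E         0.001441      9.064      3.131     0.1701
  solve Keq expr → x = -4.6580e-05; check Q = 3.6870e+05

Direction: reverse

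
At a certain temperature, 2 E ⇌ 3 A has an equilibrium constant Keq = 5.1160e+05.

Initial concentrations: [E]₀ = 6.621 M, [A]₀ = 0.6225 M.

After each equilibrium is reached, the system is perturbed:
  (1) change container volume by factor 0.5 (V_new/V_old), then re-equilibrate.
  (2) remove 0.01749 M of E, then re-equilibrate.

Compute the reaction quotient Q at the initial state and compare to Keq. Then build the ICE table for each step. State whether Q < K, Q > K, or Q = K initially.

Q₀ = 0.005503; Q < K (proceeds forward)

Q₀ = 0.005503 vs Keq = 5.1160e+05 ⇒ Q<K, forward
Step 1:
                    E           A
  Initial       6.621      0.6225
  Change       -6.574        9.86
  Equil       0.04745       10.48
  solve Keq expr → x = 3.287; check Q = 5.1160e+05
Then change container volume by factor 0.5 (V_new/V_old).
Step 2:
                    E           A
  Initial      0.0949       20.97
  Change      0.03875    -0.05813
  Equil        0.1337       20.91
  solve Keq expr → x = -0.01938; check Q = 5.1160e+05
Then remove 0.01749 M of E.
Step 3:
                    E           A
  Initial      0.1162       20.91
  Change      0.01724    -0.02586
  Equil        0.1334       20.88
  solve Keq expr → x = -0.008621; check Q = 5.1160e+05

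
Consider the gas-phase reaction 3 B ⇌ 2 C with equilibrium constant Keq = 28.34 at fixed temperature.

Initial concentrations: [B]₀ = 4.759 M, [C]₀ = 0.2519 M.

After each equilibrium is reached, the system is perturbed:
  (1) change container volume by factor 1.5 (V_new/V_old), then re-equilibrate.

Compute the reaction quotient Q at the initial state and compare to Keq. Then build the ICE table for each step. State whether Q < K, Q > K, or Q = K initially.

Q₀ = 5.8872e-04; Q < K (proceeds forward)

Q₀ = 5.8872e-04 vs Keq = 28.34 ⇒ Q<K, forward
Step 1:
                    B           C
  Initial       4.759      0.2519
  Change       -4.081       2.721
  Equil        0.6781       2.973
  solve Keq expr → x = 1.36; check Q = 28.34
Then change container volume by factor 1.5 (V_new/V_old).
Step 2:
                    B           C
  Initial      0.4521       1.982
  Change       0.0586    -0.03906
  Equil        0.5107       1.943
  solve Keq expr → x = -0.01953; check Q = 28.34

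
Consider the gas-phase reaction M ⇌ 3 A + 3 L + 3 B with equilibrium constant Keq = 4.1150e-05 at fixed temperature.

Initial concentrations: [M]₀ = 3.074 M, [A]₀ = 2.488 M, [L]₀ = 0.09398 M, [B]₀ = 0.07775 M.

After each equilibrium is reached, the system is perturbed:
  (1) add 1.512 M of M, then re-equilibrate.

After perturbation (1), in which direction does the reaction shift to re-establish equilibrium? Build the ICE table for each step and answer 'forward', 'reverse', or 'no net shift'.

Direction: forward

Q₀ = 1.9546e-06 vs Keq = 4.1150e-05 ⇒ Q<K, forward
Step 1:
                   M          A          L          B
  Initial      3.074      2.488    0.09398    0.07775
  Change    -0.01825    0.05474    0.05474    0.05474
  Equil        3.056      2.543     0.1487     0.1325
  solve Keq expr → x = 0.01825; check Q = 4.1150e-05
Then add 1.512 M of M.
Step 2:
                   M          A          L          B
  Initial      4.568      2.543     0.1487     0.1325
  Change   -0.003139   0.009418   0.009418   0.009418
  Equil        4.565      2.552     0.1581     0.1419
  solve Keq expr → x = 0.003139; check Q = 4.1150e-05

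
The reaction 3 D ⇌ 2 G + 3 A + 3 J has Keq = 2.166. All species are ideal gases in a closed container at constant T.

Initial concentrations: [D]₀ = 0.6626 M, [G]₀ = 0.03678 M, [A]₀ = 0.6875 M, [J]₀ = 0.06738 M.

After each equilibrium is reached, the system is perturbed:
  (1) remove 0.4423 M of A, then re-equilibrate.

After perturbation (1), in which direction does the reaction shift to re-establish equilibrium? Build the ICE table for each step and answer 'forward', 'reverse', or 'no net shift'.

Direction: forward

Q₀ = 4.6225e-07 vs Keq = 2.166 ⇒ Q<K, forward
Step 1:
                  D         G         A         J
  Initial    0.6626   0.03678    0.6875   0.06738
  Change     -0.446    0.2973     0.446     0.446
  Equil      0.2166    0.3341     1.134    0.5134
  solve Keq expr → x = 0.1487; check Q = 2.166
Then remove 0.4423 M of A.
Step 2:
                  D         G         A         J
  Initial    0.2166    0.3341    0.6912    0.5134
  Change   -0.05058   0.03372   0.05058   0.05058
  Equil       0.166    0.3678    0.7418     0.564
  solve Keq expr → x = 0.01686; check Q = 2.166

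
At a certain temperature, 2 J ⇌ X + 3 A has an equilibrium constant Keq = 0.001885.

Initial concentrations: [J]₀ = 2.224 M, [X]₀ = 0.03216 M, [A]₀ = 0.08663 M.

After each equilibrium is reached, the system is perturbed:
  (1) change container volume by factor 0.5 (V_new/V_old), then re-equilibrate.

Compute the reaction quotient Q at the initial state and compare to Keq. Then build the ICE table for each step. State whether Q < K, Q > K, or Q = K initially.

Q₀ = 4.2272e-06; Q < K (proceeds forward)

Q₀ = 4.2272e-06 vs Keq = 0.001885 ⇒ Q<K, forward
Step 1:
                   J          X          A
  I            2.224    0.03216    0.08663
  C          -0.2007     0.1003      0.301
  E            2.023     0.1325     0.3876
  solve Keq expr → x = 0.1003; check Q = 0.001885
Then change container volume by factor 0.5 (V_new/V_old).
Step 2:
                   J          X          A
  I            4.047      0.265     0.7753
  C           0.1458   -0.07288    -0.2186
  E            4.192     0.1921     0.5566
  solve Keq expr → x = -0.07288; check Q = 0.001885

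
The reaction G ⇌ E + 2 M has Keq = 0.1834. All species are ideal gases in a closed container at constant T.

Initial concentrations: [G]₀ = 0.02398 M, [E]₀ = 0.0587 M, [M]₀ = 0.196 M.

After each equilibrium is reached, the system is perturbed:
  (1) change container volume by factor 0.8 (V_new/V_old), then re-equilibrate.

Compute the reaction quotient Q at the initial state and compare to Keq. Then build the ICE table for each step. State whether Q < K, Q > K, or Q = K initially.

Q₀ = 0.09404; Q < K (proceeds forward)

Q₀ = 0.09404 vs Keq = 0.1834 ⇒ Q<K, forward
Step 1:
                    G           E           M
  I           0.02398      0.0587       0.196
  C         -0.007765    0.007765     0.01553
  E           0.01622     0.06646      0.2115
  solve Keq expr → x = 0.007765; check Q = 0.1834
Then change container volume by factor 0.8 (V_new/V_old).
Step 2:
                    G           E           M
  I           0.02027     0.08308      0.2644
  C          0.006287   -0.006287    -0.01257
  E           0.02656     0.07679      0.2518
  solve Keq expr → x = -0.006287; check Q = 0.1834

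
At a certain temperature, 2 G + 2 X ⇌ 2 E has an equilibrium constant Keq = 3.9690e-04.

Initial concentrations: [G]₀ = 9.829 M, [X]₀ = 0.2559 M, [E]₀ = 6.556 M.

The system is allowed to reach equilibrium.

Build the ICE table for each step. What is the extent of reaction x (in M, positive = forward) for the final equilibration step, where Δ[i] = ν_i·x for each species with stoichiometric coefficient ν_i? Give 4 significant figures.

x = -2.501 M

Q₀ = 6.794 vs Keq = 3.9690e-04 ⇒ Q>K, reverse
Step 1:
                   G          X          E
  Initial      9.829     0.2559      6.556
  Change       5.002      5.002     -5.002
  Equil        14.83      5.258      1.554
  solve Keq expr → x = -2.501; check Q = 3.9690e-04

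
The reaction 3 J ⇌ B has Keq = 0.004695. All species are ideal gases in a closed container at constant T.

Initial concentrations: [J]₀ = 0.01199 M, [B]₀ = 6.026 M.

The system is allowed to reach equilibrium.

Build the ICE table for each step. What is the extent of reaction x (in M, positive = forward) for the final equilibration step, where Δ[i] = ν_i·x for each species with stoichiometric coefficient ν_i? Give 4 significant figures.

Q₀ = 3.4960e+06 vs Keq = 0.004695 ⇒ Q>K, reverse
Step 1:
                    J           B
  init        0.01199       6.026
  Δ             8.715      -2.905
  eq            8.727       3.121
  solve Keq expr → x = -2.905; check Q = 0.004695

x = -2.905 M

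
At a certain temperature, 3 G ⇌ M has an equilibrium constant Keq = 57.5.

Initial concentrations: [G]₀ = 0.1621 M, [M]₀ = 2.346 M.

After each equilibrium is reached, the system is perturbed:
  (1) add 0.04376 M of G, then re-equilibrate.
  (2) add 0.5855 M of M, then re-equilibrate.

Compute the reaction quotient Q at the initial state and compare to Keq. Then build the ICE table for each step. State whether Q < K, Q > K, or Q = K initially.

Q₀ = 550.8; Q > K (proceeds reverse)

Q₀ = 550.8 vs Keq = 57.5 ⇒ Q>K, reverse
Step 1:
                  G         M
  I          0.1621     2.346
  C          0.1792  -0.05974
  E          0.3413     2.286
  solve Keq expr → x = -0.05974; check Q = 57.5
Then add 0.04376 M of G.
Step 2:
                  G         M
  I          0.3851     2.286
  C        -0.04305   0.01435
  E           0.342     2.301
  solve Keq expr → x = 0.01435; check Q = 57.5
Then add 0.5855 M of M.
Step 3:
                  G         M
  I           0.342     2.886
  C         0.02648 -0.008825
  E          0.3685     2.877
  solve Keq expr → x = -0.008825; check Q = 57.5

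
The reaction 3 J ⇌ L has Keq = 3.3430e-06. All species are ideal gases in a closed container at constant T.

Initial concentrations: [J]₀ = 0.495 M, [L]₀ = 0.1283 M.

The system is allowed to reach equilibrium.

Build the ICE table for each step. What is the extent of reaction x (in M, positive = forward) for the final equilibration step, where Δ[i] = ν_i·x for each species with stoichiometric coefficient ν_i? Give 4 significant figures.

Q₀ = 1.058 vs Keq = 3.3430e-06 ⇒ Q>K, reverse
Step 1:
                   J          L
  init         0.495     0.1283
  Δ           0.3849    -0.1283
  eq          0.8799 2.2773e-06
  solve Keq expr → x = -0.1283; check Q = 3.3430e-06

x = -0.1283 M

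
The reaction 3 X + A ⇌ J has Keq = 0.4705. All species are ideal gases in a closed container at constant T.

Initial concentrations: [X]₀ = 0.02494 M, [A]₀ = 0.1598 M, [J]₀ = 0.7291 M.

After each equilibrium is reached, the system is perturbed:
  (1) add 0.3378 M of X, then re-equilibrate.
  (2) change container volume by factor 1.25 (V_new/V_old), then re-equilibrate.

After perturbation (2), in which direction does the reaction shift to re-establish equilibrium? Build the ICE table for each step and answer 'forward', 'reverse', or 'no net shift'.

Q₀ = 2.9412e+05 vs Keq = 0.4705 ⇒ Q>K, reverse
Step 1:
                   X          A          J
  I          0.02494     0.1598     0.7291
  C            1.107     0.3688    -0.3688
  E            1.131     0.5286     0.3603
  solve Keq expr → x = -0.3688; check Q = 0.4705
Then add 0.3378 M of X.
Step 2:
                   X          A          J
  I            1.469     0.5286     0.3603
  C          -0.2104   -0.07012    0.07012
  E            1.259     0.4585     0.4304
  solve Keq expr → x = 0.07012; check Q = 0.4705
Then change container volume by factor 1.25 (V_new/V_old).
Step 3:
                   X          A          J
  I            1.007     0.3668     0.3443
  C            0.143    0.04766   -0.04766
  E             1.15     0.4145     0.2966
  solve Keq expr → x = -0.04766; check Q = 0.4705

Direction: reverse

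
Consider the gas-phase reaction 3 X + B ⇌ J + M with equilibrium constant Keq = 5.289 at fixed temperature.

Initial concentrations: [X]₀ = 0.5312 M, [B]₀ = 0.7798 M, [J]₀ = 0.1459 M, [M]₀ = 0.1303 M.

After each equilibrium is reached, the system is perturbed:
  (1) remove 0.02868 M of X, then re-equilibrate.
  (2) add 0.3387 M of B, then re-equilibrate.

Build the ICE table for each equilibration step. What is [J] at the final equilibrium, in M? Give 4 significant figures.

[J]_eq = 0.2414 M

Q₀ = 0.1626 vs Keq = 5.289 ⇒ Q<K, forward
Step 1:
                  X         B         J         M
  Initial    0.5312    0.7798    0.1459    0.1303
  Change    -0.2847  -0.09491   0.09491   0.09491
  Equil      0.2465    0.6849    0.2408    0.2252
  solve Keq expr → x = 0.09491; check Q = 5.289
Then remove 0.02868 M of X.
Step 2:
                  X         B         J         M
  Initial    0.2178    0.6849    0.2408    0.2252
  Change    0.02249  0.007495 -0.007495 -0.007495
  Equil      0.2403    0.6924    0.2333    0.2177
  solve Keq expr → x = -0.007495; check Q = 5.289
Then add 0.3387 M of B.
Step 3:
                  X         B         J         M
  Initial    0.2403     1.031    0.2333    0.2177
  Change   -0.02429 -0.008096  0.008096  0.008096
  Equil       0.216     1.023    0.2414    0.2258
  solve Keq expr → x = 0.008096; check Q = 5.289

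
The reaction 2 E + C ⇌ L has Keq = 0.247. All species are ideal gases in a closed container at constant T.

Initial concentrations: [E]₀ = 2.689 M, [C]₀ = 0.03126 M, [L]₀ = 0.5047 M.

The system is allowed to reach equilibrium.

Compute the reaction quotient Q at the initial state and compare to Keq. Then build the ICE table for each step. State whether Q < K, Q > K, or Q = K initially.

Q₀ = 2.233; Q > K (proceeds reverse)

Q₀ = 2.233 vs Keq = 0.247 ⇒ Q>K, reverse
Step 1:
                    E           C           L
  Initial       2.689     0.03126      0.5047
  Change       0.2755      0.1378     -0.1378
  Equil         2.965       0.169      0.3669
  solve Keq expr → x = -0.1378; check Q = 0.247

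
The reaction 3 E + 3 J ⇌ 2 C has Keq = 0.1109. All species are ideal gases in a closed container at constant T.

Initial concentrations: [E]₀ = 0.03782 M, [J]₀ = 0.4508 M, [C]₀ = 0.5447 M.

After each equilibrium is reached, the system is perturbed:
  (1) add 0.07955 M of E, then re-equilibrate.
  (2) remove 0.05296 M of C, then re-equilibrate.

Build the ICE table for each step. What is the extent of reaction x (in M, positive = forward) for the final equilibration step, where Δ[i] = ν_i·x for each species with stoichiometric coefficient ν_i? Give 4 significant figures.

Q₀ = 5.9869e+04 vs Keq = 0.1109 ⇒ Q>K, reverse
Step 1:
                    E           J           C
  I           0.03782      0.4508      0.5447
  C            0.5715      0.5715      -0.381
  E            0.6093       1.022      0.1637
  solve Keq expr → x = -0.1905; check Q = 0.1109
Then add 0.07955 M of E.
Step 2:
                    E           J           C
  I            0.6889       1.022      0.1637
  C          -0.02427    -0.02427     0.01618
  E            0.6646       0.998      0.1799
  solve Keq expr → x = 0.008089; check Q = 0.1109
Then remove 0.05296 M of C.
Step 3:
                    E           J           C
  I            0.6646       0.998      0.1269
  C          -0.04043    -0.04043     0.02695
  E            0.6242      0.9576      0.1539
  solve Keq expr → x = 0.01348; check Q = 0.1109

x = 0.01348 M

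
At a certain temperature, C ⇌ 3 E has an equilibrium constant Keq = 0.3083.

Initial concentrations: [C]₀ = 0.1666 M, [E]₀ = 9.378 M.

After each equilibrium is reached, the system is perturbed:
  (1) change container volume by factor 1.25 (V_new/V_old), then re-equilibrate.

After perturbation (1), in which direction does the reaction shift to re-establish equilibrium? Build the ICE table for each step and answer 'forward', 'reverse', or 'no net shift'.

Q₀ = 4951 vs Keq = 0.3083 ⇒ Q>K, reverse
Step 1:
                   C          E
  I           0.1666      9.378
  C            2.802     -8.407
  E            2.969     0.9709
  solve Keq expr → x = -2.802; check Q = 0.3083
Then change container volume by factor 1.25 (V_new/V_old).
Step 2:
                   C          E
  I            2.375     0.7768
  C         -0.03984     0.1195
  E            2.335     0.8963
  solve Keq expr → x = 0.03984; check Q = 0.3083

Direction: forward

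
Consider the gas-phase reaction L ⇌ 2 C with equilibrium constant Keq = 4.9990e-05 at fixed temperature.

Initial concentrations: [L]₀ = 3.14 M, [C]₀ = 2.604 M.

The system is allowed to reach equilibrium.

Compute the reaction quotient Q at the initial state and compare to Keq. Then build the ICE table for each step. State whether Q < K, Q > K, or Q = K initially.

Q₀ = 2.159 vs Keq = 4.9990e-05 ⇒ Q>K, reverse
Step 1:
                    L           C
  I              3.14       2.604
  C             1.295      -2.589
  E             4.435     0.01489
  solve Keq expr → x = -1.295; check Q = 4.9990e-05

Q₀ = 2.159; Q > K (proceeds reverse)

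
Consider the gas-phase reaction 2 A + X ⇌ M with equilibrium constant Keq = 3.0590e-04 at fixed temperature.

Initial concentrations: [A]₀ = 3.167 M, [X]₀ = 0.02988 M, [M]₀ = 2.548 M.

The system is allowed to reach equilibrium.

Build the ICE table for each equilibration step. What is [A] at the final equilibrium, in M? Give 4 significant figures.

Q₀ = 8.502 vs Keq = 3.0590e-04 ⇒ Q>K, reverse
Step 1:
                    A           X           M
  Initial       3.167     0.02988       2.548
  Change        4.993       2.497      -2.497
  Equil          8.16       2.526     0.05146
  solve Keq expr → x = -2.497; check Q = 3.0590e-04

[A]_eq = 8.16 M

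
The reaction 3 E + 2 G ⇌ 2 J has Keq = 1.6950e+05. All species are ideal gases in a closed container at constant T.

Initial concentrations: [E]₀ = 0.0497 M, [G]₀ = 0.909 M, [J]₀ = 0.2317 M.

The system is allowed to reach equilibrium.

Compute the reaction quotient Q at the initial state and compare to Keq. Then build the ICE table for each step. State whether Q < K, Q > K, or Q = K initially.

Q₀ = 529.2 vs Keq = 1.6950e+05 ⇒ Q<K, forward
Step 1:
                   E          G          J
  init        0.0497      0.909     0.2317
  Δ          -0.0417    -0.0278     0.0278
  eq        0.007998     0.8812     0.2595
  solve Keq expr → x = 0.0139; check Q = 1.6950e+05

Q₀ = 529.2; Q < K (proceeds forward)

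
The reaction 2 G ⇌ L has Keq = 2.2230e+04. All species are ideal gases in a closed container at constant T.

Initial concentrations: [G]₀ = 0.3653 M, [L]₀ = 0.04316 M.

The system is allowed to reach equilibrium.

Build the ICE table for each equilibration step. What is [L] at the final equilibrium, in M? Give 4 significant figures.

[L]_eq = 0.2242 M

Q₀ = 0.3234 vs Keq = 2.2230e+04 ⇒ Q<K, forward
Step 1:
                    G           L
  Initial      0.3653     0.04316
  Change      -0.3621      0.1811
  Equil      0.003176      0.2242
  solve Keq expr → x = 0.1811; check Q = 2.2230e+04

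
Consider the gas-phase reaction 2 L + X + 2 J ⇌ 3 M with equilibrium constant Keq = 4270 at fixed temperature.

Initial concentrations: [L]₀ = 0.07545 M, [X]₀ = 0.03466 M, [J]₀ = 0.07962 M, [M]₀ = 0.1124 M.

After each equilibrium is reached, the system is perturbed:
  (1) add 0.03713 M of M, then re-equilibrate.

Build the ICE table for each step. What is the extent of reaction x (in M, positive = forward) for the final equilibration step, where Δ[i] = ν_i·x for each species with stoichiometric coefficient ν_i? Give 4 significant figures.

x = -0.003671 M

Q₀ = 1135 vs Keq = 4270 ⇒ Q<K, forward
Step 1:
                    L           X           J           M
  init        0.07545     0.03466     0.07962      0.1124
  Δ          -0.01214    -0.00607    -0.01214     0.01821
  eq          0.06331     0.02859     0.06748      0.1306
  solve Keq expr → x = 0.00607; check Q = 4270
Then add 0.03713 M of M.
Step 2:
                    L           X           J           M
  init        0.06331     0.02859     0.06748      0.1677
  Δ          0.007343    0.003671    0.007343    -0.01101
  eq          0.07065     0.03226     0.07482      0.1567
  solve Keq expr → x = -0.003671; check Q = 4270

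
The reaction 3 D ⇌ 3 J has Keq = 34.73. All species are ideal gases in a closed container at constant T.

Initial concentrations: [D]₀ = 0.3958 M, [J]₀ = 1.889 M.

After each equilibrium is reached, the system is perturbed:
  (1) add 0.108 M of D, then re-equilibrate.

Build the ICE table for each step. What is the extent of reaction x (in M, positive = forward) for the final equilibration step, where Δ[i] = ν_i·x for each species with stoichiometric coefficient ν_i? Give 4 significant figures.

Q₀ = 108.7 vs Keq = 34.73 ⇒ Q>K, reverse
Step 1:
                    D           J
  Initial      0.3958       1.889
  Change       0.1402     -0.1402
  Equil         0.536       1.749
  solve Keq expr → x = -0.04674; check Q = 34.73
Then add 0.108 M of D.
Step 2:
                    D           J
  Initial       0.644       1.749
  Change     -0.08266     0.08266
  Equil        0.5613       1.831
  solve Keq expr → x = 0.02755; check Q = 34.73

x = 0.02755 M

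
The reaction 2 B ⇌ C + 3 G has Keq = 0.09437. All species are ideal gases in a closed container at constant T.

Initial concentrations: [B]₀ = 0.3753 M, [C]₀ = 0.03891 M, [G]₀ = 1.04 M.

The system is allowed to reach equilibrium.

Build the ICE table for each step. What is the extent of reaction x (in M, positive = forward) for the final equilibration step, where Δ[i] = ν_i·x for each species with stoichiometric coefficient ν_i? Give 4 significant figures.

x = -0.02122 M

Q₀ = 0.3107 vs Keq = 0.09437 ⇒ Q>K, reverse
Step 1:
                   B          C          G
  Initial     0.3753    0.03891       1.04
  Change     0.04243   -0.02122   -0.06365
  Equil       0.4177    0.01769     0.9764
  solve Keq expr → x = -0.02122; check Q = 0.09437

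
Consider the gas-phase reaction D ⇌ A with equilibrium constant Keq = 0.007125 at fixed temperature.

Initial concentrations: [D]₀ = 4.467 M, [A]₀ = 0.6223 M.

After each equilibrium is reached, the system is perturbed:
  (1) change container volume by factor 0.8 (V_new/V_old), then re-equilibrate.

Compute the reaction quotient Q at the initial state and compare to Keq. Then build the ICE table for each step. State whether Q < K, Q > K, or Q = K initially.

Q₀ = 0.1393 vs Keq = 0.007125 ⇒ Q>K, reverse
Step 1:
                  D         A
  I           4.467    0.6223
  C          0.5863   -0.5863
  E           5.053     0.036
  solve Keq expr → x = -0.5863; check Q = 0.007125
Then change container volume by factor 0.8 (V_new/V_old).
Step 2:
                  D         A
  I           6.317   0.04501
  C               0         0
  E           6.317   0.04501
  solve Keq expr → x = 0; check Q = 0.007125

Q₀ = 0.1393; Q > K (proceeds reverse)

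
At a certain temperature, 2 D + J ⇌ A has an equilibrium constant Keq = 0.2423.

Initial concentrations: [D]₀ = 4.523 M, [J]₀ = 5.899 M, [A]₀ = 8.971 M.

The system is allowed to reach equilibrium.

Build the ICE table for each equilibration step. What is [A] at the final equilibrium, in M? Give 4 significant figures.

[A]_eq = 9.817 M

Q₀ = 0.07434 vs Keq = 0.2423 ⇒ Q<K, forward
Step 1:
                   D          J          A
  init         4.523      5.899      8.971
  Δ           -1.691    -0.8457     0.8457
  eq           2.832      5.053      9.817
  solve Keq expr → x = 0.8457; check Q = 0.2423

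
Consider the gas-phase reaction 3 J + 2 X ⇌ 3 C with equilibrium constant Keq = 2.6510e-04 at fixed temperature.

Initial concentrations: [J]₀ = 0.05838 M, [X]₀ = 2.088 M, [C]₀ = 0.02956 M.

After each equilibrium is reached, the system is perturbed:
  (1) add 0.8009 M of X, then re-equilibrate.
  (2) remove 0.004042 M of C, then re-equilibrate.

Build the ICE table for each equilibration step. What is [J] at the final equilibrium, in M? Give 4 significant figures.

Q₀ = 0.02978 vs Keq = 2.6510e-04 ⇒ Q>K, reverse
Step 1:
                  J         X         C
  I         0.05838     2.088   0.02956
  C         0.02117   0.01412  -0.02117
  E         0.07955     2.102  0.008386
  solve Keq expr → x = -0.007058; check Q = 2.6510e-04
Then add 0.8009 M of X.
Step 2:
                  J         X         C
  I         0.07955     2.903  0.008386
  C       -0.001778 -0.001186  0.001778
  E         0.07778     2.902   0.01016
  solve Keq expr → x = 5.9280e-04; check Q = 2.6510e-04
Then remove 0.004042 M of C.
Step 3:
                  J         X         C
  I         0.07778     2.902  0.006123
  C        -0.00357  -0.00238   0.00357
  E         0.07421     2.899  0.009693
  solve Keq expr → x = 0.00119; check Q = 2.6510e-04

[J]_eq = 0.07421 M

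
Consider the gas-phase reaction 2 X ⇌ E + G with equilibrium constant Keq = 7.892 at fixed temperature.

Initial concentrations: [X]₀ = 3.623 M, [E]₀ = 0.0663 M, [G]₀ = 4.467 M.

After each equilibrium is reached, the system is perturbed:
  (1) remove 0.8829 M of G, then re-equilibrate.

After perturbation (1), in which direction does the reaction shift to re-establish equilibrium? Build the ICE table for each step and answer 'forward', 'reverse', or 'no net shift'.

Q₀ = 0.02256 vs Keq = 7.892 ⇒ Q<K, forward
Step 1:
                   X          E          G
  Initial      3.623     0.0663      4.467
  Change      -2.619       1.31       1.31
  Equil        1.004      1.376      5.777
  solve Keq expr → x = 1.31; check Q = 7.892
Then remove 0.8829 M of G.
Step 2:
                   X          E          G
  Initial      1.004      1.376      4.894
  Change    -0.06576    0.03288    0.03288
  Equil       0.9378      1.409      4.927
  solve Keq expr → x = 0.03288; check Q = 7.892

Direction: forward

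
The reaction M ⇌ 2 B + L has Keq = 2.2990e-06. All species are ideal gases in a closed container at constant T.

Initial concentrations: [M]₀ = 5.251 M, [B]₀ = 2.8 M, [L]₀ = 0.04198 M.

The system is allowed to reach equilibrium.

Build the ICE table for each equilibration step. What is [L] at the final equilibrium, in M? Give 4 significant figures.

[L]_eq = 1.6496e-06 M

Q₀ = 0.06268 vs Keq = 2.2990e-06 ⇒ Q>K, reverse
Step 1:
                  M         B         L
  I           5.251       2.8   0.04198
  C         0.04198  -0.08396  -0.04198
  E           5.293     2.716 1.6496e-06
  solve Keq expr → x = -0.04198; check Q = 2.2990e-06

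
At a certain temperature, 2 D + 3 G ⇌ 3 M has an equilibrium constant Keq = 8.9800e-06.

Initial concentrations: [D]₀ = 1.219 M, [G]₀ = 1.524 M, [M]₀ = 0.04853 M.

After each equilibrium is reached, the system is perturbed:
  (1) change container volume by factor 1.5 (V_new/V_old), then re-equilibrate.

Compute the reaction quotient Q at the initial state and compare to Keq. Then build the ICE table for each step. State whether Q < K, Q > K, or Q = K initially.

Q₀ = 2.1730e-05 vs Keq = 8.9800e-06 ⇒ Q>K, reverse
Step 1:
                    D           G           M
  Initial       1.219       1.524     0.04853
  Change      0.00796     0.01194    -0.01194
  Equil         1.227       1.536     0.03659
  solve Keq expr → x = -0.00398; check Q = 8.9800e-06
Then change container volume by factor 1.5 (V_new/V_old).
Step 2:
                    D           G           M
  Initial       0.818       1.024     0.02439
  Change     0.003746    0.005618   -0.005618
  Equil        0.8217        1.03     0.01877
  solve Keq expr → x = -0.001873; check Q = 8.9800e-06

Q₀ = 2.1730e-05; Q > K (proceeds reverse)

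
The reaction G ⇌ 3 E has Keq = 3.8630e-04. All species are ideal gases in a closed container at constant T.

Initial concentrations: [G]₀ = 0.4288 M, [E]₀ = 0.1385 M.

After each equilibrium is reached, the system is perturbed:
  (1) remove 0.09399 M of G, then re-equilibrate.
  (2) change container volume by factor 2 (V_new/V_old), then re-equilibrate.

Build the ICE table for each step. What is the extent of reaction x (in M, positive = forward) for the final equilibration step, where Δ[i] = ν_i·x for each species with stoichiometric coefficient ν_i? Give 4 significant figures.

Q₀ = 0.006196 vs Keq = 3.8630e-04 ⇒ Q>K, reverse
Step 1:
                   G          E
  init        0.4288     0.1385
  Δ          0.02748   -0.08243
  eq          0.4563    0.05607
  solve Keq expr → x = -0.02748; check Q = 3.8630e-04
Then remove 0.09399 M of G.
Step 2:
                   G          E
  init        0.3623    0.05607
  Δ         0.001361  -0.004084
  eq          0.3636    0.05198
  solve Keq expr → x = -0.001361; check Q = 3.8630e-04
Then change container volume by factor 2 (V_new/V_old).
Step 3:
                   G          E
  init        0.1818    0.02599
  Δ        -0.004963    0.01489
  eq          0.1769    0.04088
  solve Keq expr → x = 0.004963; check Q = 3.8630e-04

x = 0.004963 M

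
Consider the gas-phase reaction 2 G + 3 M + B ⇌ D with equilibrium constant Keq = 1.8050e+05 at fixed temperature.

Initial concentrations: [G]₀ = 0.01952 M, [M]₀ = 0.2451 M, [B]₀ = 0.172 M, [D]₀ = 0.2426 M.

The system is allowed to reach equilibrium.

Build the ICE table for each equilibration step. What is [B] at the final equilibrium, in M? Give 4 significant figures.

[B]_eq = 0.1734 M

Q₀ = 2.5140e+05 vs Keq = 1.8050e+05 ⇒ Q>K, reverse
Step 1:
                   G          M          B          D
  I          0.01952     0.2451      0.172     0.2426
  C         0.002786   0.004178   0.001393  -0.001393
  E          0.02231     0.2493     0.1734     0.2412
  solve Keq expr → x = -0.001393; check Q = 1.8050e+05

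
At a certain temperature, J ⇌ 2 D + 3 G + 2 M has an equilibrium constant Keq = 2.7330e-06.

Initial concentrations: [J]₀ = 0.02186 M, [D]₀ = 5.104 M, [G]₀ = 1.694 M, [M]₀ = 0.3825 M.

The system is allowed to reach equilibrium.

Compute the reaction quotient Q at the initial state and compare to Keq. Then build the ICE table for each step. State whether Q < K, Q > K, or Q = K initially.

Q₀ = 847.6 vs Keq = 2.7330e-06 ⇒ Q>K, reverse
Step 1:
                    J           D           G           M
  I           0.02186       5.104       1.694      0.3825
  C            0.1912     -0.3824     -0.5735     -0.3824
  E             0.213       4.722        1.12  1.3626e-04
  solve Keq expr → x = -0.1912; check Q = 2.7330e-06

Q₀ = 847.6; Q > K (proceeds reverse)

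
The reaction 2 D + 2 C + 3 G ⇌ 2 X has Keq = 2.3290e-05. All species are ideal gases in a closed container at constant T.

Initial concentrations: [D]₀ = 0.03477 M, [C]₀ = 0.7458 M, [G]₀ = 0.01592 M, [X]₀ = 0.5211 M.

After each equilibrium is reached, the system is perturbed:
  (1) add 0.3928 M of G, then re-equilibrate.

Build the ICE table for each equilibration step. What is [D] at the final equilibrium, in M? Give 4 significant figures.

[D]_eq = 0.5515 M

Q₀ = 1.0008e+08 vs Keq = 2.3290e-05 ⇒ Q>K, reverse
Step 1:
                   D          C          G          X
  I          0.03477     0.7458    0.01592     0.5211
  C           0.5187     0.5187     0.7781    -0.5187
  E           0.5535      1.265      0.794    0.00239
  solve Keq expr → x = -0.2594; check Q = 2.3290e-05
Then add 0.3928 M of G.
Step 2:
                   D          C          G          X
  I           0.5535      1.265      1.187    0.00239
  C        -0.001939  -0.001939  -0.002909   0.001939
  E           0.5515      1.263      1.184   0.004329
  solve Keq expr → x = 9.6964e-04; check Q = 2.3290e-05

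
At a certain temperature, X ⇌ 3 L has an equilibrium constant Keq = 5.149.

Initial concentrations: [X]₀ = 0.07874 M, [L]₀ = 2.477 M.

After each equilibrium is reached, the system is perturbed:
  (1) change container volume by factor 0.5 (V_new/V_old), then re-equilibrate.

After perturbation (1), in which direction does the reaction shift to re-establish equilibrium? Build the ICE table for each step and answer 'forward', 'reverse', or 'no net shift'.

Direction: reverse

Q₀ = 193 vs Keq = 5.149 ⇒ Q>K, reverse
Step 1:
                   X          L
  init       0.07874      2.477
  Δ           0.3813     -1.144
  eq          0.4601      1.333
  solve Keq expr → x = -0.3813; check Q = 5.149
Then change container volume by factor 0.5 (V_new/V_old).
Step 2:
                   X          L
  init        0.9201      2.666
  Δ           0.2774    -0.8323
  eq           1.198      1.834
  solve Keq expr → x = -0.2774; check Q = 5.149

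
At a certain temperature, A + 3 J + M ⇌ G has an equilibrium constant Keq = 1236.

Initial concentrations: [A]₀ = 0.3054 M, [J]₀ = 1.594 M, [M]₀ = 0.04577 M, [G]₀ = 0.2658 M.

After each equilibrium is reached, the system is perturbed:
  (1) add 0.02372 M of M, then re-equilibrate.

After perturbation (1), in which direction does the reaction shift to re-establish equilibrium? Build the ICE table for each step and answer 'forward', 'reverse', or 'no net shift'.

Direction: forward

Q₀ = 4.695 vs Keq = 1236 ⇒ Q<K, forward
Step 1:
                    A           J           M           G
  init         0.3054       1.594     0.04577      0.2658
  Δ          -0.04546     -0.1364    -0.04546     0.04546
  eq           0.2599       1.458  3.1281e-04      0.3113
  solve Keq expr → x = 0.04546; check Q = 1236
Then add 0.02372 M of M.
Step 2:
                    A           J           M           G
  init         0.2599       1.458     0.02403      0.3113
  Δ           -0.0236    -0.07081     -0.0236      0.0236
  eq           0.2363       1.387  4.2978e-04      0.3349
  solve Keq expr → x = 0.0236; check Q = 1236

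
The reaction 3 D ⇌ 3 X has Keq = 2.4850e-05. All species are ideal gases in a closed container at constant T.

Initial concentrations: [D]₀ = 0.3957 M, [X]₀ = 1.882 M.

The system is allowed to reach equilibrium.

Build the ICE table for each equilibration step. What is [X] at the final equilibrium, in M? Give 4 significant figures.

[X]_eq = 0.06458 M

Q₀ = 107.6 vs Keq = 2.4850e-05 ⇒ Q>K, reverse
Step 1:
                  D         X
  init       0.3957     1.882
  Δ           1.817    -1.817
  eq          2.213   0.06458
  solve Keq expr → x = -0.6058; check Q = 2.4850e-05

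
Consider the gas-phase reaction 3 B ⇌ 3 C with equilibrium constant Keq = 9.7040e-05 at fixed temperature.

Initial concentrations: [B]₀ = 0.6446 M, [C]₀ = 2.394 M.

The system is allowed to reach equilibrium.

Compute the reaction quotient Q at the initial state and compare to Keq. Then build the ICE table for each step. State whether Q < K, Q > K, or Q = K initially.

Q₀ = 51.23 vs Keq = 9.7040e-05 ⇒ Q>K, reverse
Step 1:
                    B           C
  init         0.6446       2.394
  Δ             2.261      -2.261
  eq            2.905      0.1335
  solve Keq expr → x = -0.7535; check Q = 9.7040e-05

Q₀ = 51.23; Q > K (proceeds reverse)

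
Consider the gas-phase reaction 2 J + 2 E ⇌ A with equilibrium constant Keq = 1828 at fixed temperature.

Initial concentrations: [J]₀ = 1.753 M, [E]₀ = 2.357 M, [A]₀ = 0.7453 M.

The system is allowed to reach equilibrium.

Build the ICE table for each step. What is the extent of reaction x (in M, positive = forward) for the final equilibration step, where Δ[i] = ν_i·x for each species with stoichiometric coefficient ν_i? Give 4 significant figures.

Q₀ = 0.04366 vs Keq = 1828 ⇒ Q<K, forward
Step 1:
                   J          E          A
  Initial      1.753      2.357     0.7453
  Change      -1.707     -1.707     0.8537
  Equil      0.04553     0.6495      1.599
  solve Keq expr → x = 0.8537; check Q = 1828

x = 0.8537 M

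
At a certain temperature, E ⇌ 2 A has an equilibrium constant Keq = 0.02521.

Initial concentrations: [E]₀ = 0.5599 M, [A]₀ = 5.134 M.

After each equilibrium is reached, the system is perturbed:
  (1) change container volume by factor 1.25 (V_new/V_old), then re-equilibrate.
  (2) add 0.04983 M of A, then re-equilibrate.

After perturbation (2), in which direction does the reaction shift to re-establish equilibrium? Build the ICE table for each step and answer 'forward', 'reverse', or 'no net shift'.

Q₀ = 47.08 vs Keq = 0.02521 ⇒ Q>K, reverse
Step 1:
                    E           A
  I            0.5599       5.134
  C              2.43      -4.859
  E              2.99      0.2745
  solve Keq expr → x = -2.43; check Q = 0.02521
Then change container volume by factor 1.25 (V_new/V_old).
Step 2:
                    E           A
  I             2.392      0.2196
  C          -0.01264     0.02527
  E             2.379      0.2449
  solve Keq expr → x = 0.01264; check Q = 0.02521
Then add 0.04983 M of A.
Step 3:
                    E           A
  I             2.379      0.2947
  C           0.02429    -0.04858
  E             2.403      0.2461
  solve Keq expr → x = -0.02429; check Q = 0.02521

Direction: reverse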